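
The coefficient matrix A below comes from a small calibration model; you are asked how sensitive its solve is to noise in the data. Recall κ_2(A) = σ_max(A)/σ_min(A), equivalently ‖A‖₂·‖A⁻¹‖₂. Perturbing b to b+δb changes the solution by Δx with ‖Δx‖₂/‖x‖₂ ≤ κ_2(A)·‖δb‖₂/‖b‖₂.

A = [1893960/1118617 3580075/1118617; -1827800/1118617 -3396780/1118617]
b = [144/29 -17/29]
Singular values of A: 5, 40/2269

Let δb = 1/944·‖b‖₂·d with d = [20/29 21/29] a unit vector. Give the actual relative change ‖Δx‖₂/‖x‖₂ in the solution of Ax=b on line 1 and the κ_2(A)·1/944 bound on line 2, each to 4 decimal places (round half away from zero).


0.0018
0.3005

from the listed singular values, σ₁ = 5, σ_n = 40/2269
κ = σ_max/σ_min = 5/(40/2269) = 283.6250
κ_2(A)·‖δb‖/‖b‖ = 0.3005
solve Ax = b  →  x = [-149.7779 80.7882]
‖b‖₂ = 5.0000 and ‖x‖₂ = 170.1769
Δx = A⁻¹·δb where δb = 1/944·5.0000·d; ‖Δx‖ = 0.3005
dividing the unrounded norms, ‖Δx‖/‖x‖ = 0.0018
tightness: 0.0018 against a bound of 0.3005 (unrounded ratio ≈ 0.0059)


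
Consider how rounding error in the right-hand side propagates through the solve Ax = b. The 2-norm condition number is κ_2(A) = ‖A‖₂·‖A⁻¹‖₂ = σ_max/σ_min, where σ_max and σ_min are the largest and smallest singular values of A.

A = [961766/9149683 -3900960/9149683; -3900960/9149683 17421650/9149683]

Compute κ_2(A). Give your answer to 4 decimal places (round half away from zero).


217.7200

AᵀA = [9602904676/49801724569 -42660898560/49801724569; -42660898560/49801724569 189608196100/49801724569]; tr = 118507496/29626249, det = 10000/29626249
λ_max, λ_min = (118507496/29626249 ± √14042841558230016/877714629810001)/2 = 4, 2500/29626249
σ_max=√4=2, σ_min=√(2500/29626249)=(50/5443) → κ = 217.7200


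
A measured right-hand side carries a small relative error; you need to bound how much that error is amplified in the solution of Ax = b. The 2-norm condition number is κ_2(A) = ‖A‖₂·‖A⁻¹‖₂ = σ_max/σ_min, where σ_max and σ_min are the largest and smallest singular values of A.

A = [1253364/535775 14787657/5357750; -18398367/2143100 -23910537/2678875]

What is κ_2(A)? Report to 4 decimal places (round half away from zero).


M = AᵀA = [581815438929/7348604176 763173549999/9185755220; 763173549999/9185755220 4008847868901/45928776100]. tr(M)=36362398869/218448400, det(M)=276922881/34951744
eigenvalues of AᵀA: λ = (tr ± √(tr²−4·det))/2 = 16641/100, 416025/8737936
κ_2(A) = √(λ_max/λ_min) = √((16641/100) / (416025/8737936)) = 59.1200

59.1200


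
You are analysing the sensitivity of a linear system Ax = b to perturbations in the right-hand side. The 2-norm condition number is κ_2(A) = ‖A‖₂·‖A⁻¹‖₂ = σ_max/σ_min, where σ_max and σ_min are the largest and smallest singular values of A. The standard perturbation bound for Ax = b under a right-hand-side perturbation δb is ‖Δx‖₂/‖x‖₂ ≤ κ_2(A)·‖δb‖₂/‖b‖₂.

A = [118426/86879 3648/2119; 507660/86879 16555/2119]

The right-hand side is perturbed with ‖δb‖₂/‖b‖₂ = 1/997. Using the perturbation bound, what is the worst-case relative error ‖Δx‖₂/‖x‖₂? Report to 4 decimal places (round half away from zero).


M = AᵀA = [161655796/4490161 215520228/4490161; 215520228/4490161 287375929/4490161]. tr(M)=449031725/4490161, det(M)=1562500/4490161
eigenvalues of AᵀA: λ = (tr ± √(tr²−4·det))/2 = 100, 15625/4490161
so κ_2 = √(100 / (15625/4490161)) = 169.5200
worst-case relative error ≤ 169.5200 × 1/997 = 0.1700

0.1700


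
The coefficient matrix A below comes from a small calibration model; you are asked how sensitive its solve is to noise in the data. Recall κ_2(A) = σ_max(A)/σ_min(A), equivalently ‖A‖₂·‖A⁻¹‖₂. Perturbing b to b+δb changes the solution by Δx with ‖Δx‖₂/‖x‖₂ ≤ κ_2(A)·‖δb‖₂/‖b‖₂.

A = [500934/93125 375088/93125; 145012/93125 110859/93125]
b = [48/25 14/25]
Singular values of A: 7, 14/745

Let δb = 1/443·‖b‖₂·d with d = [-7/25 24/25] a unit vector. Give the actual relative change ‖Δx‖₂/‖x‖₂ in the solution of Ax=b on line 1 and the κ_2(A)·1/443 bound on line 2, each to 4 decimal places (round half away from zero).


largest singular value 7, smallest 14/745
κ = σ_max/σ_min = 7/(14/745) = 372.5000
worst-case relative error ≤ 372.5000 × 1/443 = 0.8409
solve Ax = b  →  x = [0.2286 0.1714]
‖b‖ = 2.0000, ‖x‖ = 0.2857
re-solving with b+δb shifts x by Δx of norm 0.2402
dividing the unrounded norms, ‖Δx‖/‖x‖ = 0.8409
realised/bound = 1 exactly: the bound is attained for this b and d

0.8409
0.8409


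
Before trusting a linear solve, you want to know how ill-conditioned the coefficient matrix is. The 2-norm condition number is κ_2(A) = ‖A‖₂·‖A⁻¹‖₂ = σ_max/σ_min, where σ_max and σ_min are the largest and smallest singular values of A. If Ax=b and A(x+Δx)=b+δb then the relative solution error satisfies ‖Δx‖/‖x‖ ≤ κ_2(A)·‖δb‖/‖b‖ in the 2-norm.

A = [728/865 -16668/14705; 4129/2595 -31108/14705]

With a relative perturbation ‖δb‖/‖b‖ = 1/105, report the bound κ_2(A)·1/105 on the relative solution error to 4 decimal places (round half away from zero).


3.7071

form AᵀA = [21818497/6734025 -9696932/2244675; -9696932/2244675 4309792/748225] with trace 2424265/269361 and determinant 16/29929
eigenvalues of AᵀA: λ = (tr ± √(tr²−4·det))/2 = 9, 16/269361
κ_2(A) = √(λ_max/λ_min) = √(9 / (16/269361)) = 389.2500
bound on ‖Δx‖/‖x‖: κ·ε = 389.2500·1/105 = 3.7071


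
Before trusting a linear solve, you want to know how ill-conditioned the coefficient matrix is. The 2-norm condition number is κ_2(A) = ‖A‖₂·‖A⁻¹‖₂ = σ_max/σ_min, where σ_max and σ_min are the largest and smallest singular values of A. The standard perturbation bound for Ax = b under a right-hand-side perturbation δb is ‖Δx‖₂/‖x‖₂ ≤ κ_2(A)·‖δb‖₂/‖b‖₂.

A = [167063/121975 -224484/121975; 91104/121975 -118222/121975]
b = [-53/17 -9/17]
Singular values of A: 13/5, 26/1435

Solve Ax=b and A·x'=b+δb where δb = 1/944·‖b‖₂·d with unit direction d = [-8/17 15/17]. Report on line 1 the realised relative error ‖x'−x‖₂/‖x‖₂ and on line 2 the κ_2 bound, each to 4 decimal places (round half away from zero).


from the listed singular values, σ₁ = 13/5, σ_n = 26/1435
κ_2(A) = (13/5) / (26/1435) = 143.5000
perturbation bound = 143.5000·1/944 = 0.1520
solve Ax = b  →  x = [43.4615 34.0385]
‖b‖₂ = 3.1623 and ‖x‖₂ = 55.2044
re-solving with b+δb shifts x by Δx of norm 0.1849
realised ‖Δx‖/‖x‖ = 0.0033
so the bound overstates the realised error by a factor of ≈ 45.3886 (computed from the unrounded values)

0.0033
0.1520


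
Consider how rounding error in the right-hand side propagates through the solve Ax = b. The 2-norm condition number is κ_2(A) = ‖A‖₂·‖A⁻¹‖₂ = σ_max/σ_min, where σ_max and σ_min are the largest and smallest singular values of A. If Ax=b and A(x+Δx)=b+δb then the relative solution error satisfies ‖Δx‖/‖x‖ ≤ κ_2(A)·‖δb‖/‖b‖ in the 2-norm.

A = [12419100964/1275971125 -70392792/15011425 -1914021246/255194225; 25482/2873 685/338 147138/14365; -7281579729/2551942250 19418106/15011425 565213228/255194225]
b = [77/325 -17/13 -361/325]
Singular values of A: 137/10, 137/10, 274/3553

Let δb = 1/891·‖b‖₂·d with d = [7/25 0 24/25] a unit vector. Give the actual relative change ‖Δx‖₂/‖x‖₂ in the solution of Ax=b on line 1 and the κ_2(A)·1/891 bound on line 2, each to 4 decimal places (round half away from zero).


0.0019
0.1994

from the listed singular values, σ₁ = 137/10, σ_n = 274/3553
κ = σ_max/σ_min = (137/10)/(274/3553) = 177.6500
κ_2(A)·‖δb‖/‖b‖ = 0.1994
solve Ax = b  →  x = [2.3143 11.9416 -4.4944]
‖b‖₂ = 1.7321 and ‖x‖₂ = 12.9676
with δb = [0.0005 0.0000 0.0019], A·Δx = δb → ‖Δx‖ = 0.0252
dividing the unrounded norms, ‖Δx‖/‖x‖ = 0.0019
so the bound overstates the realised error by a factor of ≈ 102.5695 (computed from the unrounded values)


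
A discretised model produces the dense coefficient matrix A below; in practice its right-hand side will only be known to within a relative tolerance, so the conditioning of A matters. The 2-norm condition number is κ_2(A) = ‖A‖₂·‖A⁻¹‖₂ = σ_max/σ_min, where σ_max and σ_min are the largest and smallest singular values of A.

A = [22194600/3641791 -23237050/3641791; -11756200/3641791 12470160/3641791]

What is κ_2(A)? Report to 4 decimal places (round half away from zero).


M = AᵀA = [2182728400000/45891493729 -2291829498000/45891493729; -2291829498000/45891493729 2406454612900/45891493729]. tr(M)=5456816900/54567769, det(M)=4000000/54567769
solving λ² − 5456816900/54567769·λ + 4000000/54567769 = 0 gives λ = 100, 40000/54567769
σ_max=√100=10, σ_min=√(40000/54567769)=(200/7387) → κ = 369.3500

369.3500


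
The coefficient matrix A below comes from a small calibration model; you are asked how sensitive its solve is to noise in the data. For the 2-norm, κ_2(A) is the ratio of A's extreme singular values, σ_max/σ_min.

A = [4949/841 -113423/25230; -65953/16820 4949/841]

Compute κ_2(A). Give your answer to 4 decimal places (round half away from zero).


M = AᵀA = [16821449/336400 -499849/10092; -499849/10092 41507869/756900]. tr(M)=377437/3600, det(M)=104060401/360000
solving λ² − 377437/3600·λ + 104060401/360000 = 0 gives λ = 10201/100, 10201/3600
σ_max=√(10201/100)=(101/10), σ_min=√(10201/3600)=(101/60) → κ = 6.0000

6.0000


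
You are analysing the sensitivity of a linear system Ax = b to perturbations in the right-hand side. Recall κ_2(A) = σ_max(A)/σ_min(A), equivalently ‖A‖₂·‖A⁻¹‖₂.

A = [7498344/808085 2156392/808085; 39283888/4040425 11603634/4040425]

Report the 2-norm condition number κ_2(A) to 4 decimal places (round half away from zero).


278.6500

AᵀA = [3506364952384/19411455625 1022675486112/19411455625; 1022675486112/19411455625 298329350116/19411455625]; tr = 6087510884/31058329, det = 15366400/31058329
solving λ² − 6087510884/31058329·λ + 15366400/31058329 = 0 gives λ = 196, 78400/31058329
κ = σ_max/σ_min = 14/(280/5573) = 278.6500


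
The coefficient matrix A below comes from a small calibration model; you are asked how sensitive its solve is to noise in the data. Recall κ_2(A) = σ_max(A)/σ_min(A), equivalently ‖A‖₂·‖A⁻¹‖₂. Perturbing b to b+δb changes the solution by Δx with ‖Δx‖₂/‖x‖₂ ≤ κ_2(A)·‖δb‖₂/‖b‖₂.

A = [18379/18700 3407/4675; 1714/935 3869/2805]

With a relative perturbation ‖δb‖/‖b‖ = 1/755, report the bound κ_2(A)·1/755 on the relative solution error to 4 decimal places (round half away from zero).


0.4546

M = AᵀA = [5234969/1210000 2944631/907500; 2944631/907500 1656394/680625]. tr(M)=2944681/435600, det(M)=169/435600
eigenvalues of AᵀA: λ = (tr ± √(tr²−4·det))/2 = 169/25, 1/17424
so κ_2 = √((169/25) / (1/17424)) = 343.2000
bound on ‖Δx‖/‖x‖: κ·ε = 343.2000·1/755 = 0.4546


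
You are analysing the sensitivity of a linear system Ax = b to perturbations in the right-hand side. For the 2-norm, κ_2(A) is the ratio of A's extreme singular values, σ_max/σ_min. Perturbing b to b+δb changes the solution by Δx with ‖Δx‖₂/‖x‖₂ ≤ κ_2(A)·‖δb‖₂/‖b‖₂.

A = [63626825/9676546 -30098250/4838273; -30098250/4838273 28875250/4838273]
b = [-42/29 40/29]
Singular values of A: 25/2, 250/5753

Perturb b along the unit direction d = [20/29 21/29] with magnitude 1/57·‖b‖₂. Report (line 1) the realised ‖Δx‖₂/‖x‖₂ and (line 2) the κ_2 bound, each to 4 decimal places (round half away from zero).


5.0465
5.0465

σ_max = 25/2, σ_min = 250/5753
condition number: (25/2) ÷ (250/5753) = 287.6500
bound on ‖Δx‖/‖x‖: κ·ε = 287.6500·1/57 = 5.0465
solve Ax = b  →  x = [-0.1159 0.1103]
2-norm of b is 2.0000; of x, 0.1600
re-solving with b+δb shifts x by Δx of norm 0.8074
realised ‖Δx‖/‖x‖ = 5.0465
tightness: 5.0465 against a bound of 5.0465; the bound is attained (ratio 1)


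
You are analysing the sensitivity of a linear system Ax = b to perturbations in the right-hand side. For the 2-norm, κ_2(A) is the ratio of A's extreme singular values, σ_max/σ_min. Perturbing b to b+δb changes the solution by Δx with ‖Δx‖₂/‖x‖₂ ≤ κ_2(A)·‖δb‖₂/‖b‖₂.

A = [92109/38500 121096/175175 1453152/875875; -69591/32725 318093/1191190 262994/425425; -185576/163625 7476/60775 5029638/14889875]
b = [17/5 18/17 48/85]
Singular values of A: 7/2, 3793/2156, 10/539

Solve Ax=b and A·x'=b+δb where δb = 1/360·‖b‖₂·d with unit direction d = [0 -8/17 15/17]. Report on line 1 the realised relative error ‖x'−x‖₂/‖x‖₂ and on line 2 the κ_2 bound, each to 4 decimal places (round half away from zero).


from the listed singular values, σ₁ = 7/2, σ_n = 10/539
κ_2(A) = (7/2) / (10/539) = 188.6500
bound on ‖Δx‖/‖x‖: κ·ε = 188.6500·1/360 = 0.5240
solve Ax = b  →  x = [0.0711 0.6912 1.6588]
‖b‖₂ = 3.6056 and ‖x‖₂ = 1.7984
Δx = A⁻¹·δb where δb = 1/360·3.6056·d; ‖Δx‖ = 0.5398
relative error = 0.3002
realised/bound (from unrounded values) ≈ 0.5728

0.3002
0.5240


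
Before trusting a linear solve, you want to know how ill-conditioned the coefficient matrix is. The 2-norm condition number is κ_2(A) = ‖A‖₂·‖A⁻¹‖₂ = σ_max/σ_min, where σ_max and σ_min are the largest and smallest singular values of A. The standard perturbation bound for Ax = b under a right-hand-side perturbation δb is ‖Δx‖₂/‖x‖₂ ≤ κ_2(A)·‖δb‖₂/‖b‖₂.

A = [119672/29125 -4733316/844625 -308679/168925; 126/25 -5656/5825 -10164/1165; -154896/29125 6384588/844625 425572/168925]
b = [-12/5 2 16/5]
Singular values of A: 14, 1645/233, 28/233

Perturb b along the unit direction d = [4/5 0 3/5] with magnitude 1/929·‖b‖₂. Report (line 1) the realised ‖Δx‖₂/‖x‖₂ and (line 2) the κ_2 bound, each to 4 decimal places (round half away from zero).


0.0686
0.1254

σ_max = 14, σ_min = 28/233
κ_2(A) = 14 / (28/233) = 116.5000
κ_2(A)·‖δb‖/‖b‖ = 0.1254
solve Ax = b  →  x = [-0.0857 0.4735 -0.3315]
‖b‖ = 4.4721, ‖x‖ = 0.5843
with δb = [0.0039 0.0000 0.0029], A·Δx = δb → ‖Δx‖ = 0.0401
dividing the unrounded norms, ‖Δx‖/‖x‖ = 0.0686
realised/bound (from unrounded values) ≈ 0.5467


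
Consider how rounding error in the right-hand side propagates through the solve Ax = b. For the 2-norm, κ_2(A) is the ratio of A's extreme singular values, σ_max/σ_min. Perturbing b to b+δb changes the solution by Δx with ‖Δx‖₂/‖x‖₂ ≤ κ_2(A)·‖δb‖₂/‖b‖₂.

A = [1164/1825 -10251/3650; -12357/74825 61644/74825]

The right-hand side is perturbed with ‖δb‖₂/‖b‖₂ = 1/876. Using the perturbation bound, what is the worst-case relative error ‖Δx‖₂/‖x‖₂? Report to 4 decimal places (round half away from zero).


0.1667

AᵀA = [3888441/8958049 -17265150/8958049; -17265150/8958049 306951129/35832196]; tr = 191853/21316, det = 81/21316
char-poly roots: 9 and 9/21316
σ_max=√9=3, σ_min=√(9/21316)=(3/146) → κ = 146.0000
worst-case relative error ≤ 146.0000 × 1/876 = 0.1667


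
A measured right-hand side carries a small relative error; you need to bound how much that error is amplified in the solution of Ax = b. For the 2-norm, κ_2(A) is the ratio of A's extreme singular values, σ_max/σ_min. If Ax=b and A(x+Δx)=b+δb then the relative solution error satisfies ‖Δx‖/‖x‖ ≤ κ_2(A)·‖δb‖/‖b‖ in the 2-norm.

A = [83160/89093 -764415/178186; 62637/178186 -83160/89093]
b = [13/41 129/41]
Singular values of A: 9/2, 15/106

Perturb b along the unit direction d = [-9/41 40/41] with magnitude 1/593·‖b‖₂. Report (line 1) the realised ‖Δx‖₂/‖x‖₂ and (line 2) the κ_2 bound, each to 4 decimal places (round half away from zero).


from the listed singular values, σ₁ = 9/2, σ_n = 15/106
κ = σ_max/σ_min = (9/2)/(15/106) = 31.8000
perturbation bound = 31.8000·1/593 = 0.0536
solve Ax = b  →  x = [20.7317 4.4369]
‖b‖ = 3.1623, ‖x‖ = 21.2012
δb = ε·‖b‖·d = [-0.0012 0.0052]; solving A·Δx = δb gives ‖Δx‖ = 0.0377
relative error = 0.0018
so the bound overstates the realised error by a factor of ≈ 30.1698 (computed from the unrounded values)

0.0018
0.0536


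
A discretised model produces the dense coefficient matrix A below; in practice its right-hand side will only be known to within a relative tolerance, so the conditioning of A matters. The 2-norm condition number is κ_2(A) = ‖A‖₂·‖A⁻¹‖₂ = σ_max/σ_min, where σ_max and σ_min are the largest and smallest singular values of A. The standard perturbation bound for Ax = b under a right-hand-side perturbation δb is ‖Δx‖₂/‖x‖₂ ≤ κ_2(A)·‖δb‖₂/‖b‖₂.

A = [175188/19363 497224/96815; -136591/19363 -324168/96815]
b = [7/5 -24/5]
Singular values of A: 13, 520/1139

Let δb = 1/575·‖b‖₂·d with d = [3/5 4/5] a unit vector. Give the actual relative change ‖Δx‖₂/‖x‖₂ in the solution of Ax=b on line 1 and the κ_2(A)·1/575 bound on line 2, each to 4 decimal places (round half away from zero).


0.0029
0.0495

σ_max = 13, σ_min = 520/1139
κ_2(A) = 13 / (520/1139) = 28.4750
worst-case relative error ≤ 28.4750 × 1/575 = 0.0495
solve Ax = b  →  x = [3.3638 -5.6533]
2-norm of b is 5.0000; of x, 6.5784
δb = ε·‖b‖·d = [0.0052 0.0070]; solving A·Δx = δb gives ‖Δx‖ = 0.0190
relative error = 0.0029
so the bound overstates the realised error by a factor of ≈ 17.1037 (computed from the unrounded values)


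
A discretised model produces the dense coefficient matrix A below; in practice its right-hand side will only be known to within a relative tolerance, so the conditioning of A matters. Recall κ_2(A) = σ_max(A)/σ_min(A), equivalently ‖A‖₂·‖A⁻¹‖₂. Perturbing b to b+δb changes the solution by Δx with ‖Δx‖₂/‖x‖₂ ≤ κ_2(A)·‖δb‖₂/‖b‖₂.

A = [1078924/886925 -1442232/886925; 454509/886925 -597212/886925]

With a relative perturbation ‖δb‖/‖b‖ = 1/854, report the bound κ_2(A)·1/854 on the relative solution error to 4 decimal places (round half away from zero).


M = AᵀA = [8110387153/4654650625 -10813591404/4654650625; -10813591404/4654650625 14418315472/4654650625]. tr(M)=180229621/37237205, det(M)=937024/4654650625
eigenvalues of AᵀA: λ = (tr ± √(tr²−4·det))/2 = 121/25, 7744/186186025
σ_max=√(121/25)=(11/5), σ_min=√(7744/186186025)=(88/13645) → κ = 341.1250
perturbation bound = 341.1250·1/854 = 0.3994

0.3994


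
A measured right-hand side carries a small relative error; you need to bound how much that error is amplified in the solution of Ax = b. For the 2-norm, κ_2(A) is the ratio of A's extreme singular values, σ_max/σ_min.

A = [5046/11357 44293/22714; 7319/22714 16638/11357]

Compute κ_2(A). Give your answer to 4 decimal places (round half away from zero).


AᵀA = [155416225/515925796 172638000/128981449; 172638000/128981449 3069162025/515925796]; tr = 959125/153458, det = 625/1227664
solving λ² − 959125/153458·λ + 625/1227664 = 0 gives λ = 25/4, 25/306916
so κ_2 = √((25/4) / (25/306916)) = 277.0000

277.0000


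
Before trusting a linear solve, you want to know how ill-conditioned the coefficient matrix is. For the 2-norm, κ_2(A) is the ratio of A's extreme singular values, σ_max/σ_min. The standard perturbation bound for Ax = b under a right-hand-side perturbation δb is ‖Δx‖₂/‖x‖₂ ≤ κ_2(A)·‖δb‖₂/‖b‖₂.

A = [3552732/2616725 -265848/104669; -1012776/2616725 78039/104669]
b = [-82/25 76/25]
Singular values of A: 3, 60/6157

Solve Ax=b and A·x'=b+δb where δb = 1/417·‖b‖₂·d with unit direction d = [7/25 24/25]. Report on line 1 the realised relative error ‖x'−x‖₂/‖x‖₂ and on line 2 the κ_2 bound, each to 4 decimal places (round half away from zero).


0.0054
0.7382

from the listed singular values, σ₁ = 3, σ_n = 60/6157
condition number: 3 ÷ (60/6157) = 307.8500
worst-case relative error ≤ 307.8500 × 1/417 = 0.7382
solve Ax = b  →  x = [180.4608 97.7569]
2-norm of b is 4.4721; of x, 205.2377
with δb = [0.0030 0.0103], A·Δx = δb → ‖Δx‖ = 1.1005
dividing the unrounded norms, ‖Δx‖/‖x‖ = 0.0054
so the bound overstates the realised error by a factor of ≈ 137.6776 (computed from the unrounded values)


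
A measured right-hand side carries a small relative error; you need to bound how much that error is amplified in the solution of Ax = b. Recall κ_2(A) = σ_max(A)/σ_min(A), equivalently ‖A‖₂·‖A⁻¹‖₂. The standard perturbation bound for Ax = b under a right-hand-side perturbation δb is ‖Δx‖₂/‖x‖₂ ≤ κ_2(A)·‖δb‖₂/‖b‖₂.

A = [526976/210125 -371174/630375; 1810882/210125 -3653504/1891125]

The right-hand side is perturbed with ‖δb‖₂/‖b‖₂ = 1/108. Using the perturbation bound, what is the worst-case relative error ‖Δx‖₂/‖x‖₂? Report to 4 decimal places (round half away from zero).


3.4167

M = AᵀA = [5691195716/70644025 -460983296/25431849; -460983296/25431849 23340836356/5722166025]. tr(M)=288118792/3404025, det(M)=4477456/85100625
solving λ² − 288118792/3404025·λ + 4477456/85100625 = 0 gives λ = 2116/25, 2116/3404025
so κ_2 = √((2116/25) / (2116/3404025)) = 369.0000
bound on ‖Δx‖/‖x‖: κ·ε = 369.0000·1/108 = 3.4167


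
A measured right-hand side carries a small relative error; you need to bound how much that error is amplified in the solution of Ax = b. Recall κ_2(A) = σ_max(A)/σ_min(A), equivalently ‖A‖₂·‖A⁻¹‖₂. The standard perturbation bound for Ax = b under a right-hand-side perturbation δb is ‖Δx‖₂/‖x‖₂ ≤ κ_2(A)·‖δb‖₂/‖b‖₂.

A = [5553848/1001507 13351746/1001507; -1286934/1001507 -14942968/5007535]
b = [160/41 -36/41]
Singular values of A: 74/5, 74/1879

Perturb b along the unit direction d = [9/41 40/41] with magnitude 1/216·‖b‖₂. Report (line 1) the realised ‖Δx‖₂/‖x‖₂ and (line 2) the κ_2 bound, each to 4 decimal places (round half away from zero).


σ_max = 74/5, σ_min = 74/1879
condition number: (74/5) ÷ (74/1879) = 375.8000
perturbation bound = 375.8000·1/216 = 1.7398
solve Ax = b  →  x = [0.1040 0.2495]
2-norm of b is 4.0000; of x, 0.2703
with δb = [0.0041 0.0181], A·Δx = δb → ‖Δx‖ = 0.4702
relative error = 1.7398
so the bound is sharp here: realised error equals the bound

1.7398
1.7398


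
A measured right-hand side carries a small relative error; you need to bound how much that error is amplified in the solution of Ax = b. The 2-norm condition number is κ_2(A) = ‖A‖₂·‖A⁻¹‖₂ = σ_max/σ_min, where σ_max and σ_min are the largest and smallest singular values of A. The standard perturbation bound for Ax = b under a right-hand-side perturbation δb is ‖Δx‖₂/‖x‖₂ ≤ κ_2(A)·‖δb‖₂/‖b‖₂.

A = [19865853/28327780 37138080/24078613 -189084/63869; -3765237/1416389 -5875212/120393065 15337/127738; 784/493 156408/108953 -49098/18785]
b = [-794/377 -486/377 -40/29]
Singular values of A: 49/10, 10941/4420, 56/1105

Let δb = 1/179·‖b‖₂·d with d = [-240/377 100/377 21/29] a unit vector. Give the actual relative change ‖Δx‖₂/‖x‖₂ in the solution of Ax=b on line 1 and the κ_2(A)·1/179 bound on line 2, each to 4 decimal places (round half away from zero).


0.3444
0.5402

largest singular value 49/10, smallest 56/1105
κ_2(A) = (49/10) / (56/1105) = 96.6875
perturbation bound = 96.6875·1/179 = 0.5402
solve Ax = b  →  x = [0.5208 -0.3484 0.6533]
2-norm of b is 2.8284; of x, 0.9052
re-solving with b+δb shifts x by Δx of norm 0.3118
relative error = 0.3444
tightness: 0.3444 against a bound of 0.5402 (unrounded ratio ≈ 0.6377)


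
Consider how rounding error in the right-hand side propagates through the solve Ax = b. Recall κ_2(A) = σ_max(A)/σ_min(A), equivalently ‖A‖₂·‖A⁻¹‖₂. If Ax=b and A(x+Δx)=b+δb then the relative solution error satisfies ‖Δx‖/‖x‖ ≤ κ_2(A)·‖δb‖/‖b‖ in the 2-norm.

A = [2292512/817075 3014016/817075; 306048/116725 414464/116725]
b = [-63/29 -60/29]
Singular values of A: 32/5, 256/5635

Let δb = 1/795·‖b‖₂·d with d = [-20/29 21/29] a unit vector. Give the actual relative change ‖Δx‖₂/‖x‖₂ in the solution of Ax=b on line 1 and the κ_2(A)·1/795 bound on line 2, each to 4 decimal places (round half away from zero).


0.1772
0.1772

largest singular value 32/5, smallest 256/5635
condition number: (32/5) ÷ (256/5635) = 140.8750
κ_2(A)·‖δb‖/‖b‖ = 0.1772
solve Ax = b  →  x = [-0.2813 -0.3750]
‖b‖ = 3.0000, ‖x‖ = 0.4688
with δb = [-0.0026 0.0027], A·Δx = δb → ‖Δx‖ = 0.0831
dividing the unrounded norms, ‖Δx‖/‖x‖ = 0.1772
tightness: 0.1772 against a bound of 0.1772; the bound is attained (ratio 1)


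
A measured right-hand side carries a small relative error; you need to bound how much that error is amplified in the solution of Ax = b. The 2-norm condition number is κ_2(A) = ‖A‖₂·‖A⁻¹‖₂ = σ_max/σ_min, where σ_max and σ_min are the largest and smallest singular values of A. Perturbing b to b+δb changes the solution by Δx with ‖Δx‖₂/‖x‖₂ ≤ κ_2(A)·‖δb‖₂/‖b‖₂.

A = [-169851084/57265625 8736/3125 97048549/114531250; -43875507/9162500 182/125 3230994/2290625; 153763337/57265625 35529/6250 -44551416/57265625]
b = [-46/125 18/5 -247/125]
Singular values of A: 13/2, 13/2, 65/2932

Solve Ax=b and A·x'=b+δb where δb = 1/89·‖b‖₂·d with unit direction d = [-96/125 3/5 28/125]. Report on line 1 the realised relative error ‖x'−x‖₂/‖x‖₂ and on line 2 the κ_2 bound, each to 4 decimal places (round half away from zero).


from the listed singular values, σ₁ = 13/2, σ_n = 65/2932
κ_2(A) = (13/2) / (65/2932) = 293.2000
κ_2(A)·‖δb‖/‖b‖ = 3.2944
solve Ax = b  →  x = [24.7522 -0.1662 86.7550]
‖b‖ = 4.1231, ‖x‖ = 90.2171
re-solving with b+δb shifts x by Δx of norm 2.0897
realised ‖Δx‖/‖x‖ = 0.0232
tightness: 0.0232 against a bound of 3.2944 (unrounded ratio ≈ 0.0070)

0.0232
3.2944


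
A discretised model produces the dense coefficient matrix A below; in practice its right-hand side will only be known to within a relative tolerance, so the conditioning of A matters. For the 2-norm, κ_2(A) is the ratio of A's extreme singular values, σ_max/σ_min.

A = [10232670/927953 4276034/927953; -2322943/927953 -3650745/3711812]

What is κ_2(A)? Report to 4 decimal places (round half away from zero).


217.6250

M = AᵀA = [65498869429/512252689 109162077255/2049010756; 109162077255/2049010756 181962764641/8196043024]. tr(M)=7277779145/48497296, det(M)=5764801/12124324
solving λ² − 7277779145/48497296·λ + 5764801/12124324 = 0 gives λ = 2401/16, 9604/3031081
κ_2(A) = √(λ_max/λ_min) = √((2401/16) / (9604/3031081)) = 217.6250


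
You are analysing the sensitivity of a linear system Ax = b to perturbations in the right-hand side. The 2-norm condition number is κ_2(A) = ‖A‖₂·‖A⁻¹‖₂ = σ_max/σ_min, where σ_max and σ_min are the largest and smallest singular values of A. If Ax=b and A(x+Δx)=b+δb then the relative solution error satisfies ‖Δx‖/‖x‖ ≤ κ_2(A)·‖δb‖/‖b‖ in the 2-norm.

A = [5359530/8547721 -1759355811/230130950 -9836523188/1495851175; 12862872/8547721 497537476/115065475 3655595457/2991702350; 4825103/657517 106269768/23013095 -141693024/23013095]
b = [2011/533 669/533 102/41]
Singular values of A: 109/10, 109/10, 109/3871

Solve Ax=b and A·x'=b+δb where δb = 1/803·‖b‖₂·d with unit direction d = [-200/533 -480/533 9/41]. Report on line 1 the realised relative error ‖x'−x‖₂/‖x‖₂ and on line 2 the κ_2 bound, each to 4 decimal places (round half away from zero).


0.0029
0.4821

σ_max = 109/10, σ_min = 109/3871
κ_2(A) = (109/10) / (109/3871) = 387.1000
bound on ‖Δx‖/‖x‖: κ·ε = 387.1000·1/803 = 0.4821
solve Ax = b  →  x = [-51.2439 29.2901 -39.5122]
‖b‖ = 4.6904, ‖x‖ = 71.0286
re-solving with b+δb shifts x by Δx of norm 0.2074
relative error = 0.0029
realised/bound (from unrounded values) ≈ 0.0061


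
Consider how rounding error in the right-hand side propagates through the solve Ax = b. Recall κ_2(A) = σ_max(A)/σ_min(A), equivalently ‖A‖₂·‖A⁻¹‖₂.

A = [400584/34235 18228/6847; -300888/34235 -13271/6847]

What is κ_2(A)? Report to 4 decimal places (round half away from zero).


form AᵀA = [10040045184/46881409 2258985960/46881409; 2258985960/46881409 508379425/46881409] with trace 6275089/27889 and determinant 14400/27889
solving λ² − 6275089/27889·λ + 14400/27889 = 0 gives λ = 225, 64/27889
so κ_2 = √(225 / (64/27889)) = 313.1250

313.1250


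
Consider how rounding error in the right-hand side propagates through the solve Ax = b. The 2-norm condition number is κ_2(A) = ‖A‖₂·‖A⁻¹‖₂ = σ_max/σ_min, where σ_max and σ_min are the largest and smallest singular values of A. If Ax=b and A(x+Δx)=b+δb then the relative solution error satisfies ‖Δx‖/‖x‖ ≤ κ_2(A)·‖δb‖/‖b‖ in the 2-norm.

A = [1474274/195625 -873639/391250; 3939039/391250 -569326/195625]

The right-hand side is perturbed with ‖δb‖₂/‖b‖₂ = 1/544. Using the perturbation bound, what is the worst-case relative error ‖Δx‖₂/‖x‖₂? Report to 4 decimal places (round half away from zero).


0.5754

AᵀA = [968398542073/6123062500 -70611611616/1530765625; -70611611616/1530765625 82390939177/6123062500]; tr = 168126317/979690, det = 294499921/979690000
char-poly roots: 17161/100 and 17161/9796900
so κ_2 = √((17161/100) / (17161/9796900)) = 313.0000
bound on ‖Δx‖/‖x‖: κ·ε = 313.0000·1/544 = 0.5754


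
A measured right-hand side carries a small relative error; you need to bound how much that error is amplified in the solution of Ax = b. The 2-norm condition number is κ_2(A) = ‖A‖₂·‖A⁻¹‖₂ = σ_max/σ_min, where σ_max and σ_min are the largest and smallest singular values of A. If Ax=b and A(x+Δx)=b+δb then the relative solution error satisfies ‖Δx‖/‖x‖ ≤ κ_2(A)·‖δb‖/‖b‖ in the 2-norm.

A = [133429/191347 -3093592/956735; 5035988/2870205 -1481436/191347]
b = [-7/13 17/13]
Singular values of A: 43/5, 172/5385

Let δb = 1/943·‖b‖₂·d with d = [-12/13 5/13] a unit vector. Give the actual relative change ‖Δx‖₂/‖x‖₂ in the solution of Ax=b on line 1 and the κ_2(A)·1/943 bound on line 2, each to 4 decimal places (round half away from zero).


largest singular value 43/5, smallest 172/5385
κ_2(A) = (43/5) / (172/5385) = 269.2500
κ_2(A)·‖δb‖/‖b‖ = 0.2855
solve Ax = b  →  x = [30.5701 6.7591]
2-norm of b is 1.4142; of x, 31.3084
Δx = A⁻¹·δb where δb = 1/943·1.4142·d; ‖Δx‖ = 0.0470
dividing the unrounded norms, ‖Δx‖/‖x‖ = 0.0015
realised/bound (from unrounded values) ≈ 0.0053

0.0015
0.2855


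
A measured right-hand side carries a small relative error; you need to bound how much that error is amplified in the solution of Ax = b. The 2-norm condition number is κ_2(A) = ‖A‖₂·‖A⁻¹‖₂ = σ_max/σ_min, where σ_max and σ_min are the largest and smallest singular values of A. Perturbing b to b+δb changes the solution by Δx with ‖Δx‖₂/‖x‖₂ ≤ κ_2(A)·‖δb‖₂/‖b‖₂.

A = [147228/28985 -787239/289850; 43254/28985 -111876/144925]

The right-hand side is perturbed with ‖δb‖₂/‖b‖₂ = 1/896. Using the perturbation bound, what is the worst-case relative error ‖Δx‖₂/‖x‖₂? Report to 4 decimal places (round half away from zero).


0.3045

M = AᵀA = [941879700/33605209 -502327170/33605209; -502327170/33605209 1071696321/134420836]. tr(M)=16744689/465124, det(M)=2025/116281
λ_max, λ_min = (16744689/465124 ± √280369539689121/216340335376)/2 = 36, 225/465124
κ = σ_max/σ_min = 6/(15/682) = 272.8000
bound on ‖Δx‖/‖x‖: κ·ε = 272.8000·1/896 = 0.3045


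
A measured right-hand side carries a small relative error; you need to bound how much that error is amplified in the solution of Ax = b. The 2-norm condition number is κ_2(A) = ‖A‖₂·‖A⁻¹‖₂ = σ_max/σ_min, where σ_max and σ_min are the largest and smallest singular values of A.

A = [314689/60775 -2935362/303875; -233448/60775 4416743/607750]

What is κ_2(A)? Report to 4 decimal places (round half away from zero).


357.5000

M = AᵀA = [6141085417/147744025 -57570641694/738720125; -57570641694/738720125 2158920760489/14774402500]. tr(M)=9595257101/51122500, det(M)=352275361/1278062500
solving λ² − 9595257101/51122500·λ + 352275361/1278062500 = 0 gives λ = 18769/100, 18769/12780625
σ_max=√(18769/100)=(137/10), σ_min=√(18769/12780625)=(137/3575) → κ = 357.5000


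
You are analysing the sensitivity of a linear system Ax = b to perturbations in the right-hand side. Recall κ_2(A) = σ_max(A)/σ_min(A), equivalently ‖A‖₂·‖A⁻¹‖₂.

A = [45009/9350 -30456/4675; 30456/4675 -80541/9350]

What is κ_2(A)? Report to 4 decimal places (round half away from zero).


187.0000

form AᵀA = [229443273/3496900 -76475016/874225; -76475016/874225 407884977/3496900] with trace 12746565/69938 and determinant 531441/559504
char-poly roots: 729/4 and 729/139876
so κ_2 = √((729/4) / (729/139876)) = 187.0000


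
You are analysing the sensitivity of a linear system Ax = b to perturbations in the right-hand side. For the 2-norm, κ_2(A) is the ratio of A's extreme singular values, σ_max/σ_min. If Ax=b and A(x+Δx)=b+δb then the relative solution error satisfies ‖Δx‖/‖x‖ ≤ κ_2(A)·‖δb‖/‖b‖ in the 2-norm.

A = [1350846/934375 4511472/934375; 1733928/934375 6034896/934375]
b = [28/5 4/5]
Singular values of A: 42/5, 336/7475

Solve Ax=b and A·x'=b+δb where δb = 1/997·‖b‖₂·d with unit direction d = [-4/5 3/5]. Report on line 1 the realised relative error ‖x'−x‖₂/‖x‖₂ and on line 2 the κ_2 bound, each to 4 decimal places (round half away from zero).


0.0014
0.1874

from the listed singular values, σ₁ = 42/5, σ_n = 336/7475
κ = σ_max/σ_min = (42/5)/(336/7475) = 186.8750
bound on ‖Δx‖/‖x‖: κ·ε = 186.8750·1/997 = 0.1874
solve Ax = b  →  x = [85.5619 -24.4595]
2-norm of b is 5.6569; of x, 88.9894
δb = ε·‖b‖·d = [-0.0045 0.0034]; solving A·Δx = δb gives ‖Δx‖ = 0.1262
relative error = 0.0014
tightness: 0.0014 against a bound of 0.1874 (unrounded ratio ≈ 0.0076)


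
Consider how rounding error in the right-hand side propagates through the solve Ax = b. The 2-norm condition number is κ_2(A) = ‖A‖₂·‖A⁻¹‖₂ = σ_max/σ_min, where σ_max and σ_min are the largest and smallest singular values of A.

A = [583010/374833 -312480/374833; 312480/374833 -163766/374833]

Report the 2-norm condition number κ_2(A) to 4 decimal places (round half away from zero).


259.4000

form AᵀA = [89058500/28597553 -47496960/28597553; -47496960/28597553 25333412/28597553] with trace 6728936/1682209 and determinant 400/1682209
eigenvalues of AᵀA: λ = (tr ± √(tr²−4·det))/2 = 4, 100/1682209
κ = σ_max/σ_min = 2/(10/1297) = 259.4000


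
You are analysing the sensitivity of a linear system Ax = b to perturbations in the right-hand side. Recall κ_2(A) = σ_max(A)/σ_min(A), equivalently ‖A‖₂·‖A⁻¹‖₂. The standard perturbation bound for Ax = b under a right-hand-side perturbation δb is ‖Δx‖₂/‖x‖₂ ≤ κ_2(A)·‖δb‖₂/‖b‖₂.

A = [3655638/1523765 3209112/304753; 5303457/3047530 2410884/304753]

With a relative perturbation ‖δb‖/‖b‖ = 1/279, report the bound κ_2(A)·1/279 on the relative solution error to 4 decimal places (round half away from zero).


form AᵀA = [3263256515961/371497564036 3624872317290/92874391009; 3624872317290/92874391009 16110761490000/92874391009] with trace 40277395881/220997956 and determinant 23619600/55249489
λ_max, λ_min = (40277395881/220997956 ± √1622185100821651164561/48840096556177936)/2 = 729/4, 129600/55249489
σ_max=√(729/4)=(27/2), σ_min=√(129600/55249489)=(360/7433) → κ = 278.7375
perturbation bound = 278.7375·1/279 = 0.9991

0.9991


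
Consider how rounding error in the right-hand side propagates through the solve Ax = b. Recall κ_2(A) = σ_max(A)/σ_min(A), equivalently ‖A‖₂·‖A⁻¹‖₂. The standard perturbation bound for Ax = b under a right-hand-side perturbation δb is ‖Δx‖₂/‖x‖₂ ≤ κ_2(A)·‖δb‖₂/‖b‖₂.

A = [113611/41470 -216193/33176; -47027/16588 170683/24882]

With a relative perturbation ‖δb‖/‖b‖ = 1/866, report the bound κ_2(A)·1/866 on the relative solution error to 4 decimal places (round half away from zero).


form AᵀA = [127132349/8179600 -183059219/4907760; -183059219/4907760 1054432465/11778624] with trace 183062581/1742400 and determinant 2825761/27878400
char-poly roots: 1681/16 and 1681/1742400
κ = σ_max/σ_min = (41/4)/(41/1320) = 330.0000
worst-case relative error ≤ 330.0000 × 1/866 = 0.3811

0.3811


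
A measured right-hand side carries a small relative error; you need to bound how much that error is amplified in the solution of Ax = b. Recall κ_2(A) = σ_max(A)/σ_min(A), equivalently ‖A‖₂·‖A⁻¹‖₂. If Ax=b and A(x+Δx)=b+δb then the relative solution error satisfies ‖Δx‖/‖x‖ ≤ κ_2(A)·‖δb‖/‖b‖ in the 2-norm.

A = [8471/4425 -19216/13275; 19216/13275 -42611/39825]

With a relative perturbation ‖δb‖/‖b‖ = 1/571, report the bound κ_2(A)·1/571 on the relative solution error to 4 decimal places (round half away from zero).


0.3348

M = AᵀA = [40603009/7049025 -91352864/21147075; -91352864/21147075 205559569/63441225]. tr(M)=22839466/2537649, det(M)=625/281961
char-poly roots: 9 and 625/2537649
so κ_2 = √(9 / (625/2537649)) = 191.1600
κ_2(A)·‖δb‖/‖b‖ = 0.3348


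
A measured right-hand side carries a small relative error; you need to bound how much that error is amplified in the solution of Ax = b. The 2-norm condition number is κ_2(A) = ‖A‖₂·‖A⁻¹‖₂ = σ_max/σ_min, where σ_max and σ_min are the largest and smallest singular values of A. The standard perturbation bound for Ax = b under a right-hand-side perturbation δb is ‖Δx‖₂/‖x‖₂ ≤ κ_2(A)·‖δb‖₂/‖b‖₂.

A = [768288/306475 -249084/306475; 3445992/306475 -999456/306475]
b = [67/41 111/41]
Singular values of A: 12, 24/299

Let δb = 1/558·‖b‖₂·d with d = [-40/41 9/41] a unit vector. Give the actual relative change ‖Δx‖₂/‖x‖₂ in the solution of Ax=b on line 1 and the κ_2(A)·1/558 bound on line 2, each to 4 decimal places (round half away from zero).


σ_max = 12, σ_min = 24/299
condition number: 12 ÷ (24/299) = 149.5000
worst-case relative error ≤ 149.5000 × 1/558 = 0.2679
solve Ax = b  →  x = [-3.2483 -12.0300]
‖b‖ = 3.1623, ‖x‖ = 12.4608
re-solving with b+δb shifts x by Δx of norm 0.0706
realised ‖Δx‖/‖x‖ = 0.0057
realised/bound (from unrounded values) ≈ 0.0211

0.0057
0.2679


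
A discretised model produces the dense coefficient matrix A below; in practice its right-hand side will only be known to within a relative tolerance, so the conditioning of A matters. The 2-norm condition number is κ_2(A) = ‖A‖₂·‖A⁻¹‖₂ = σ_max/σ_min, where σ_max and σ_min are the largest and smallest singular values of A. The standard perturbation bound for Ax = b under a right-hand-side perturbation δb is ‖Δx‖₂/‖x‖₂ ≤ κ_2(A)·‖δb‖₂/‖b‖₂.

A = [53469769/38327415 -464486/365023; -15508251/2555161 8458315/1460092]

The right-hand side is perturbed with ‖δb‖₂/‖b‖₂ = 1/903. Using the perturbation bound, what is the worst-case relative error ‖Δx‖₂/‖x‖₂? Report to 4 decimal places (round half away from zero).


form AᵀA = [33892226198506/873879084225 -1229594834831/33290631780; -1229594834831/33290631780 44613354281/1268214544] with trace 1229652616081/16625523600 and determinant 85470025/665020944
λ_max, λ_min = (1229652616081/16625523600 ± √1511903457843074170798561/276408034974156960000)/2 = 1849/25, 1155625/665020944
κ = σ_max/σ_min = (43/5)/(1075/25788) = 206.3040
bound on ‖Δx‖/‖x‖: κ·ε = 206.3040·1/903 = 0.2285

0.2285
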